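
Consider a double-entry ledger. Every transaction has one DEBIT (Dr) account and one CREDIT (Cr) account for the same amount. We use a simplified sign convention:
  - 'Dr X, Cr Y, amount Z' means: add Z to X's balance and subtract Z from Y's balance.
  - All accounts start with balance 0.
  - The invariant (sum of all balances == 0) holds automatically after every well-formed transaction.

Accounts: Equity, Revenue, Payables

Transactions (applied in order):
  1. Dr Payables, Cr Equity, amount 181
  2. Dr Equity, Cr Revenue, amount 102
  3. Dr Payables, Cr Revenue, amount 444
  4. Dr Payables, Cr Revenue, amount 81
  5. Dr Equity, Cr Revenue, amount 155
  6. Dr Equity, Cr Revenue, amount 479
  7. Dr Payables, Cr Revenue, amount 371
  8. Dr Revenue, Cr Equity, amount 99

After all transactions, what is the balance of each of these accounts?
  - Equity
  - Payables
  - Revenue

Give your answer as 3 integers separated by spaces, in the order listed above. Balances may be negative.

Answer: 456 1077 -1533

Derivation:
After txn 1 (Dr Payables, Cr Equity, amount 181): Equity=-181 Payables=181
After txn 2 (Dr Equity, Cr Revenue, amount 102): Equity=-79 Payables=181 Revenue=-102
After txn 3 (Dr Payables, Cr Revenue, amount 444): Equity=-79 Payables=625 Revenue=-546
After txn 4 (Dr Payables, Cr Revenue, amount 81): Equity=-79 Payables=706 Revenue=-627
After txn 5 (Dr Equity, Cr Revenue, amount 155): Equity=76 Payables=706 Revenue=-782
After txn 6 (Dr Equity, Cr Revenue, amount 479): Equity=555 Payables=706 Revenue=-1261
After txn 7 (Dr Payables, Cr Revenue, amount 371): Equity=555 Payables=1077 Revenue=-1632
After txn 8 (Dr Revenue, Cr Equity, amount 99): Equity=456 Payables=1077 Revenue=-1533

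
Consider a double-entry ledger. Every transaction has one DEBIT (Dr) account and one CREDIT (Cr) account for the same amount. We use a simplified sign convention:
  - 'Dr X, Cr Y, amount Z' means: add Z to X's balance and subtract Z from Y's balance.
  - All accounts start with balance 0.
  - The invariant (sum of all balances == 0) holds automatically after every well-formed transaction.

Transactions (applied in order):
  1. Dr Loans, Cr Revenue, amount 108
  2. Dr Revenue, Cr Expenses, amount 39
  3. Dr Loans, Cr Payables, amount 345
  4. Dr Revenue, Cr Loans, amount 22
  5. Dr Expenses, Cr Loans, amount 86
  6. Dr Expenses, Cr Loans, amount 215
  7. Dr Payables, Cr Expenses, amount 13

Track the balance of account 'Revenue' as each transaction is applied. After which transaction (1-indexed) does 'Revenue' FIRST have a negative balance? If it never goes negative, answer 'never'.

After txn 1: Revenue=-108

Answer: 1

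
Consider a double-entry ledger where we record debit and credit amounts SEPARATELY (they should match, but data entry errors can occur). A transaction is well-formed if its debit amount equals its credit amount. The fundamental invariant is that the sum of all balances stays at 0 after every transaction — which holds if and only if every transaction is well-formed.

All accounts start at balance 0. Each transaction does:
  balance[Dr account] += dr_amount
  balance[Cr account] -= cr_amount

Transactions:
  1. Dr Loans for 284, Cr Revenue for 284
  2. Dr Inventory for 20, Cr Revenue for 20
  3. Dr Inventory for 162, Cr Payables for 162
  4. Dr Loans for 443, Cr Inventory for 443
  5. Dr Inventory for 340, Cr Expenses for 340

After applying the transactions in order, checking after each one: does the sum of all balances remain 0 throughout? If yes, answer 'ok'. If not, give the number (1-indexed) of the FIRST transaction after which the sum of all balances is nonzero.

Answer: ok

Derivation:
After txn 1: dr=284 cr=284 sum_balances=0
After txn 2: dr=20 cr=20 sum_balances=0
After txn 3: dr=162 cr=162 sum_balances=0
After txn 4: dr=443 cr=443 sum_balances=0
After txn 5: dr=340 cr=340 sum_balances=0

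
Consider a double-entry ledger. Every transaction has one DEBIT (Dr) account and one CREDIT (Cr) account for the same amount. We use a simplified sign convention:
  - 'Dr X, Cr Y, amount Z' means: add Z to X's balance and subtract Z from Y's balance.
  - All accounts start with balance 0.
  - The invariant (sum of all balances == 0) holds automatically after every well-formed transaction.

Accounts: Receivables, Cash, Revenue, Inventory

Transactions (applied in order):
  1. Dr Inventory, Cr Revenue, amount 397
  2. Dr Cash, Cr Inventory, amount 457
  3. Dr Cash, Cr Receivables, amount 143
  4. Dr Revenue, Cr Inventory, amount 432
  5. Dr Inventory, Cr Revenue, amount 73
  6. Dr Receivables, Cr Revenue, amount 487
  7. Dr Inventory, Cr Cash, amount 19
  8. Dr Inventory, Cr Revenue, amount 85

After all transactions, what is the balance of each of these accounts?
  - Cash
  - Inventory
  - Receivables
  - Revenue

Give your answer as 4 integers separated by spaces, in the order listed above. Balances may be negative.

Answer: 581 -315 344 -610

Derivation:
After txn 1 (Dr Inventory, Cr Revenue, amount 397): Inventory=397 Revenue=-397
After txn 2 (Dr Cash, Cr Inventory, amount 457): Cash=457 Inventory=-60 Revenue=-397
After txn 3 (Dr Cash, Cr Receivables, amount 143): Cash=600 Inventory=-60 Receivables=-143 Revenue=-397
After txn 4 (Dr Revenue, Cr Inventory, amount 432): Cash=600 Inventory=-492 Receivables=-143 Revenue=35
After txn 5 (Dr Inventory, Cr Revenue, amount 73): Cash=600 Inventory=-419 Receivables=-143 Revenue=-38
After txn 6 (Dr Receivables, Cr Revenue, amount 487): Cash=600 Inventory=-419 Receivables=344 Revenue=-525
After txn 7 (Dr Inventory, Cr Cash, amount 19): Cash=581 Inventory=-400 Receivables=344 Revenue=-525
After txn 8 (Dr Inventory, Cr Revenue, amount 85): Cash=581 Inventory=-315 Receivables=344 Revenue=-610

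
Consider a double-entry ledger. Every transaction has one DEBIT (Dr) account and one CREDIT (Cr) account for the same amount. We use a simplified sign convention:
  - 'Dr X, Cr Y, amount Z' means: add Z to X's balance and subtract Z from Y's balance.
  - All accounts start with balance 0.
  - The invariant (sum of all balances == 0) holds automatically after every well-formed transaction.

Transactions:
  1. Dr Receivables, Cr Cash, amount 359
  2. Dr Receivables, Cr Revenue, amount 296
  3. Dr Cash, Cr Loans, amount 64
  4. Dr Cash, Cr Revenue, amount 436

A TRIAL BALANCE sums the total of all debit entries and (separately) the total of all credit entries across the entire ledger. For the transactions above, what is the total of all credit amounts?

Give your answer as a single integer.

Answer: 1155

Derivation:
Txn 1: credit+=359
Txn 2: credit+=296
Txn 3: credit+=64
Txn 4: credit+=436
Total credits = 1155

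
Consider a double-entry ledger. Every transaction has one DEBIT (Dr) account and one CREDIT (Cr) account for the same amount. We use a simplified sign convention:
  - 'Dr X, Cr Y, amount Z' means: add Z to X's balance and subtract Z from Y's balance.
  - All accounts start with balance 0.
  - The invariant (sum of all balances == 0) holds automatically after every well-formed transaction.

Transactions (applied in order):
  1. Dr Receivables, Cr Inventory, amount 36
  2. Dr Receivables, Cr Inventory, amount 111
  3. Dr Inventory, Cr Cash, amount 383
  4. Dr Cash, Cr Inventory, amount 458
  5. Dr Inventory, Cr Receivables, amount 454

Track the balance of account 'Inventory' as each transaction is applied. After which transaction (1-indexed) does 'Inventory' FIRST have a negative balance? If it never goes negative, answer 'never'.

After txn 1: Inventory=-36

Answer: 1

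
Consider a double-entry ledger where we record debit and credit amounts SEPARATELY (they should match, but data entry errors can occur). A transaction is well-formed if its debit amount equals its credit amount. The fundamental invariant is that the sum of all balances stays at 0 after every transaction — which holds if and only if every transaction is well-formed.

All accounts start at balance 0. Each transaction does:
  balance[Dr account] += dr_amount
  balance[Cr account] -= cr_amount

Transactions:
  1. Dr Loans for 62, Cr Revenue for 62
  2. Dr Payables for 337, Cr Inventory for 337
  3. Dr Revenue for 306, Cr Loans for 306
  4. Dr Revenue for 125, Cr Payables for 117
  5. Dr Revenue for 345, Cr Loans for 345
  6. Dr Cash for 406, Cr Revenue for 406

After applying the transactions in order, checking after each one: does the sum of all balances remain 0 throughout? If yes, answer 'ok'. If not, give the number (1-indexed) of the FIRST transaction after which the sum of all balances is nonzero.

Answer: 4

Derivation:
After txn 1: dr=62 cr=62 sum_balances=0
After txn 2: dr=337 cr=337 sum_balances=0
After txn 3: dr=306 cr=306 sum_balances=0
After txn 4: dr=125 cr=117 sum_balances=8
After txn 5: dr=345 cr=345 sum_balances=8
After txn 6: dr=406 cr=406 sum_balances=8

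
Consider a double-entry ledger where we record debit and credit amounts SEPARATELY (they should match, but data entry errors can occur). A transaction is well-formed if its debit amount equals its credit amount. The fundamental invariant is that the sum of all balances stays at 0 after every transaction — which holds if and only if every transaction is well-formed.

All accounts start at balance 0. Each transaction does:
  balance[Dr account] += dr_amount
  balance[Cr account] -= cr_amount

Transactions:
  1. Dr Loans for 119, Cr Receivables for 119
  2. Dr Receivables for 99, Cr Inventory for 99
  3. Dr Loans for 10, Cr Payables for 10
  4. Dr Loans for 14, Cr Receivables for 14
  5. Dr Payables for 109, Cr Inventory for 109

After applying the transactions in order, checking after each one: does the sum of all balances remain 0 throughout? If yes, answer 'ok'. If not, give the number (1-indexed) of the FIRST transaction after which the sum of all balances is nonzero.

Answer: ok

Derivation:
After txn 1: dr=119 cr=119 sum_balances=0
After txn 2: dr=99 cr=99 sum_balances=0
After txn 3: dr=10 cr=10 sum_balances=0
After txn 4: dr=14 cr=14 sum_balances=0
After txn 5: dr=109 cr=109 sum_balances=0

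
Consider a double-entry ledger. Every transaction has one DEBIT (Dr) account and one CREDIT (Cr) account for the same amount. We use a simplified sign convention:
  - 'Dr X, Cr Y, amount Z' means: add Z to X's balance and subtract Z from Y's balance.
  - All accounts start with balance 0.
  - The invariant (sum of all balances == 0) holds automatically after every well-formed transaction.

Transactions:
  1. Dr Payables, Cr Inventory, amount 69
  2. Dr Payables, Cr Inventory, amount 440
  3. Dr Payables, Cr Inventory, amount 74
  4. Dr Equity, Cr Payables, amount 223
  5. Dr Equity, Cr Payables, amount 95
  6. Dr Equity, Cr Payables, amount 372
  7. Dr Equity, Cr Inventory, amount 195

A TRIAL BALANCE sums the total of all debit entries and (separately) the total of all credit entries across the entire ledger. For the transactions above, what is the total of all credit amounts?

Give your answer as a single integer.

Answer: 1468

Derivation:
Txn 1: credit+=69
Txn 2: credit+=440
Txn 3: credit+=74
Txn 4: credit+=223
Txn 5: credit+=95
Txn 6: credit+=372
Txn 7: credit+=195
Total credits = 1468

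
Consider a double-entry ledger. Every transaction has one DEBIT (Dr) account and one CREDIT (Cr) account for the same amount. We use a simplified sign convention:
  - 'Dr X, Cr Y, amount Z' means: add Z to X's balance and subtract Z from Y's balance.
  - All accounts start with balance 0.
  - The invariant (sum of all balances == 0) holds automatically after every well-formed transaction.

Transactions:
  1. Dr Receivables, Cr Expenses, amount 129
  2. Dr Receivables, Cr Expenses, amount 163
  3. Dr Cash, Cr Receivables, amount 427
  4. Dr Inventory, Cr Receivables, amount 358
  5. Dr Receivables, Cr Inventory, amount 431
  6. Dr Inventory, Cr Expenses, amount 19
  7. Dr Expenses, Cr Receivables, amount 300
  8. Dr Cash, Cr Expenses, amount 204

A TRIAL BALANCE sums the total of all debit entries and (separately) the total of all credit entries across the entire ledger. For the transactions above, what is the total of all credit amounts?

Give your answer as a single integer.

Answer: 2031

Derivation:
Txn 1: credit+=129
Txn 2: credit+=163
Txn 3: credit+=427
Txn 4: credit+=358
Txn 5: credit+=431
Txn 6: credit+=19
Txn 7: credit+=300
Txn 8: credit+=204
Total credits = 2031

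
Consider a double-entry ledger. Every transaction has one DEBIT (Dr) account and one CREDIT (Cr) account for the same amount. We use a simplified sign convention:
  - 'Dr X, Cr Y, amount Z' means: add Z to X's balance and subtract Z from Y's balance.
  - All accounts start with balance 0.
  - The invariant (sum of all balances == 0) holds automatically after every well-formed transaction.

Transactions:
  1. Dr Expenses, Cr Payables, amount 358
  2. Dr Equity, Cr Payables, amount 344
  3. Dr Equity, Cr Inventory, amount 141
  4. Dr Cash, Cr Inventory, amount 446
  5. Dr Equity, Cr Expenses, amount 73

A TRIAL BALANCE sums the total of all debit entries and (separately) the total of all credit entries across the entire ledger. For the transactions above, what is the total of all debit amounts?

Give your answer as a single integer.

Txn 1: debit+=358
Txn 2: debit+=344
Txn 3: debit+=141
Txn 4: debit+=446
Txn 5: debit+=73
Total debits = 1362

Answer: 1362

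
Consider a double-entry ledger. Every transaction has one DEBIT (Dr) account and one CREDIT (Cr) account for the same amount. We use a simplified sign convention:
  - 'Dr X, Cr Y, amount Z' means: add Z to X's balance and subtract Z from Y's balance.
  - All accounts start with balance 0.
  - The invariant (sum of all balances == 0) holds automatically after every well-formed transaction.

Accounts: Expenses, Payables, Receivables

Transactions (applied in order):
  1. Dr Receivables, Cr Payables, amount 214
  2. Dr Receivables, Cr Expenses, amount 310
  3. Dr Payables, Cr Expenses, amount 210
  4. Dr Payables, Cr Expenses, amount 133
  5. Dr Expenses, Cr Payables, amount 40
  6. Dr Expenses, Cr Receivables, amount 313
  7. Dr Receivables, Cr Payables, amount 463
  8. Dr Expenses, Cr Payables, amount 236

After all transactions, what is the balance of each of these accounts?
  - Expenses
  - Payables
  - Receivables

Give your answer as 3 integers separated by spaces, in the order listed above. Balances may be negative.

After txn 1 (Dr Receivables, Cr Payables, amount 214): Payables=-214 Receivables=214
After txn 2 (Dr Receivables, Cr Expenses, amount 310): Expenses=-310 Payables=-214 Receivables=524
After txn 3 (Dr Payables, Cr Expenses, amount 210): Expenses=-520 Payables=-4 Receivables=524
After txn 4 (Dr Payables, Cr Expenses, amount 133): Expenses=-653 Payables=129 Receivables=524
After txn 5 (Dr Expenses, Cr Payables, amount 40): Expenses=-613 Payables=89 Receivables=524
After txn 6 (Dr Expenses, Cr Receivables, amount 313): Expenses=-300 Payables=89 Receivables=211
After txn 7 (Dr Receivables, Cr Payables, amount 463): Expenses=-300 Payables=-374 Receivables=674
After txn 8 (Dr Expenses, Cr Payables, amount 236): Expenses=-64 Payables=-610 Receivables=674

Answer: -64 -610 674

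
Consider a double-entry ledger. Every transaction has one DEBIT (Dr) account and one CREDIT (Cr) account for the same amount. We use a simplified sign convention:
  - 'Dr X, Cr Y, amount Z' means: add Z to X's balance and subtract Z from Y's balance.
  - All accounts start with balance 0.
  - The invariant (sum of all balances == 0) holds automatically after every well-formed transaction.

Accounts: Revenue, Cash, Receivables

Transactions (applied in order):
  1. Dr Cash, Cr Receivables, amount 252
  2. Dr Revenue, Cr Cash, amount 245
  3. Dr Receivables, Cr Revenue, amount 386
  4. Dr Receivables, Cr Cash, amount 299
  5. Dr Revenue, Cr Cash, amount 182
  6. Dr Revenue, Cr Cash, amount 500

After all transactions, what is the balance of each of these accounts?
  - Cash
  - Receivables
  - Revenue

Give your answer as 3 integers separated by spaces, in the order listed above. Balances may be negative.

Answer: -974 433 541

Derivation:
After txn 1 (Dr Cash, Cr Receivables, amount 252): Cash=252 Receivables=-252
After txn 2 (Dr Revenue, Cr Cash, amount 245): Cash=7 Receivables=-252 Revenue=245
After txn 3 (Dr Receivables, Cr Revenue, amount 386): Cash=7 Receivables=134 Revenue=-141
After txn 4 (Dr Receivables, Cr Cash, amount 299): Cash=-292 Receivables=433 Revenue=-141
After txn 5 (Dr Revenue, Cr Cash, amount 182): Cash=-474 Receivables=433 Revenue=41
After txn 6 (Dr Revenue, Cr Cash, amount 500): Cash=-974 Receivables=433 Revenue=541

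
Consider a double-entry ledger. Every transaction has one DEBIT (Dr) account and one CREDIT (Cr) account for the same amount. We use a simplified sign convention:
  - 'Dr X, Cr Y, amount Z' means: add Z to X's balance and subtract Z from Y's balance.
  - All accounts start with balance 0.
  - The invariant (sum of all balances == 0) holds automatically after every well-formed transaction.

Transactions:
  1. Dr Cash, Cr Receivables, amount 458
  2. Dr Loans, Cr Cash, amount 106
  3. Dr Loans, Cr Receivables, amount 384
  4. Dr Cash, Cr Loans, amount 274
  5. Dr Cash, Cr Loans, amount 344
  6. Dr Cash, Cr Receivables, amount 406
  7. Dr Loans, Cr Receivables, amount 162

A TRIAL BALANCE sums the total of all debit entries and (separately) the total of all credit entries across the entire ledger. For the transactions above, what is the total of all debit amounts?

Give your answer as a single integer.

Txn 1: debit+=458
Txn 2: debit+=106
Txn 3: debit+=384
Txn 4: debit+=274
Txn 5: debit+=344
Txn 6: debit+=406
Txn 7: debit+=162
Total debits = 2134

Answer: 2134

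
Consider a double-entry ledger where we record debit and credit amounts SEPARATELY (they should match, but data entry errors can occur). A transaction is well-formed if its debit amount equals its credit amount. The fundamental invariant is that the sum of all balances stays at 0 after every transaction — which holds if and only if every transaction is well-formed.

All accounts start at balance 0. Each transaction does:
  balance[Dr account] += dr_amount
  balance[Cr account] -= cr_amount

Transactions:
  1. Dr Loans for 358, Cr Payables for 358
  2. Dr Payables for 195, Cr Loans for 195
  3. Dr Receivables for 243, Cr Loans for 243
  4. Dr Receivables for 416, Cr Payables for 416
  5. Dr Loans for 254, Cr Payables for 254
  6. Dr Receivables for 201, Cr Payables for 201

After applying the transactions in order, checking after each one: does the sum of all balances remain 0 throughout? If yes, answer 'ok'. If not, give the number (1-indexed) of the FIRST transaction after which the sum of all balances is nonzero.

After txn 1: dr=358 cr=358 sum_balances=0
After txn 2: dr=195 cr=195 sum_balances=0
After txn 3: dr=243 cr=243 sum_balances=0
After txn 4: dr=416 cr=416 sum_balances=0
After txn 5: dr=254 cr=254 sum_balances=0
After txn 6: dr=201 cr=201 sum_balances=0

Answer: ok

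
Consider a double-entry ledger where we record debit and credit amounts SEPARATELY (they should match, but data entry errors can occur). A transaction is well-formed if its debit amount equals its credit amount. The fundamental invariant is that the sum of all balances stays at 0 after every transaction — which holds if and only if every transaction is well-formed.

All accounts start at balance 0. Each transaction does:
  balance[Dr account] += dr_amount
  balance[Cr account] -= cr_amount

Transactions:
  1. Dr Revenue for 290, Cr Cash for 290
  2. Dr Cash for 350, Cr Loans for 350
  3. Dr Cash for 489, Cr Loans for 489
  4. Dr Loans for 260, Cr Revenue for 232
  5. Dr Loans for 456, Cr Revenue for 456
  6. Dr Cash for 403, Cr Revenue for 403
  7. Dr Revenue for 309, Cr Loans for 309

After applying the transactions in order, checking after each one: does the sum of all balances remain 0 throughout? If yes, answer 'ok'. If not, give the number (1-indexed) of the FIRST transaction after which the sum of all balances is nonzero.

After txn 1: dr=290 cr=290 sum_balances=0
After txn 2: dr=350 cr=350 sum_balances=0
After txn 3: dr=489 cr=489 sum_balances=0
After txn 4: dr=260 cr=232 sum_balances=28
After txn 5: dr=456 cr=456 sum_balances=28
After txn 6: dr=403 cr=403 sum_balances=28
After txn 7: dr=309 cr=309 sum_balances=28

Answer: 4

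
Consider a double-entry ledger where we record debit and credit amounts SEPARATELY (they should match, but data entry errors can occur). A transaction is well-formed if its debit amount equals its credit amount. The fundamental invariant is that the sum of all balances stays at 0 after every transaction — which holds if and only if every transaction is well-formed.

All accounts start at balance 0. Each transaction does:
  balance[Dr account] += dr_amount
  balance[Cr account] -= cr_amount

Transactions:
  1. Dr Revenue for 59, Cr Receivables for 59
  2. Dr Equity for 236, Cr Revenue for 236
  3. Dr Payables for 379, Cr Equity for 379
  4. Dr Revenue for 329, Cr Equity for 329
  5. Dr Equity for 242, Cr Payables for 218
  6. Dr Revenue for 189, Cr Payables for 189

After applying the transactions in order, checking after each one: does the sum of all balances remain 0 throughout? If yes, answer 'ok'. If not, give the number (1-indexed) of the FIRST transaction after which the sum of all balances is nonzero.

After txn 1: dr=59 cr=59 sum_balances=0
After txn 2: dr=236 cr=236 sum_balances=0
After txn 3: dr=379 cr=379 sum_balances=0
After txn 4: dr=329 cr=329 sum_balances=0
After txn 5: dr=242 cr=218 sum_balances=24
After txn 6: dr=189 cr=189 sum_balances=24

Answer: 5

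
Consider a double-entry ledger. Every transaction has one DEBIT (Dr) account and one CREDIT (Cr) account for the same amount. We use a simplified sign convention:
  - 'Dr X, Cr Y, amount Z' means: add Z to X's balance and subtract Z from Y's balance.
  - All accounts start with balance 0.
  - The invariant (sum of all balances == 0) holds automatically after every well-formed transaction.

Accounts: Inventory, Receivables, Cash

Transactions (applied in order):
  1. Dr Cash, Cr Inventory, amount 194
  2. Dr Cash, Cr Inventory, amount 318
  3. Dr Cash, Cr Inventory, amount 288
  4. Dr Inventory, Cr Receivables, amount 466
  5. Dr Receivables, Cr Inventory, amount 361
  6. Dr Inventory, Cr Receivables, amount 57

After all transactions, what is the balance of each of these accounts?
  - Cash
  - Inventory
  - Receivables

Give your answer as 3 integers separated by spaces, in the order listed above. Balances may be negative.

After txn 1 (Dr Cash, Cr Inventory, amount 194): Cash=194 Inventory=-194
After txn 2 (Dr Cash, Cr Inventory, amount 318): Cash=512 Inventory=-512
After txn 3 (Dr Cash, Cr Inventory, amount 288): Cash=800 Inventory=-800
After txn 4 (Dr Inventory, Cr Receivables, amount 466): Cash=800 Inventory=-334 Receivables=-466
After txn 5 (Dr Receivables, Cr Inventory, amount 361): Cash=800 Inventory=-695 Receivables=-105
After txn 6 (Dr Inventory, Cr Receivables, amount 57): Cash=800 Inventory=-638 Receivables=-162

Answer: 800 -638 -162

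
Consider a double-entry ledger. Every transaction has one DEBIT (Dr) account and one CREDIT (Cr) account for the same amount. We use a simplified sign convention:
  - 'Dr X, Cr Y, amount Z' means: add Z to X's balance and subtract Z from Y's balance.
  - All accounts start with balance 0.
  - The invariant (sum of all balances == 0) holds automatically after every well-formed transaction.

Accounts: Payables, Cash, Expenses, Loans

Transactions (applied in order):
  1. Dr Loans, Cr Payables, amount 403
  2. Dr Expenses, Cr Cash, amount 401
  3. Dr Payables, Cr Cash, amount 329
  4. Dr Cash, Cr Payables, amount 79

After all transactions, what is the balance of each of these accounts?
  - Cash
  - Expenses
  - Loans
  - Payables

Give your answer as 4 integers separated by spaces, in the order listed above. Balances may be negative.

Answer: -651 401 403 -153

Derivation:
After txn 1 (Dr Loans, Cr Payables, amount 403): Loans=403 Payables=-403
After txn 2 (Dr Expenses, Cr Cash, amount 401): Cash=-401 Expenses=401 Loans=403 Payables=-403
After txn 3 (Dr Payables, Cr Cash, amount 329): Cash=-730 Expenses=401 Loans=403 Payables=-74
After txn 4 (Dr Cash, Cr Payables, amount 79): Cash=-651 Expenses=401 Loans=403 Payables=-153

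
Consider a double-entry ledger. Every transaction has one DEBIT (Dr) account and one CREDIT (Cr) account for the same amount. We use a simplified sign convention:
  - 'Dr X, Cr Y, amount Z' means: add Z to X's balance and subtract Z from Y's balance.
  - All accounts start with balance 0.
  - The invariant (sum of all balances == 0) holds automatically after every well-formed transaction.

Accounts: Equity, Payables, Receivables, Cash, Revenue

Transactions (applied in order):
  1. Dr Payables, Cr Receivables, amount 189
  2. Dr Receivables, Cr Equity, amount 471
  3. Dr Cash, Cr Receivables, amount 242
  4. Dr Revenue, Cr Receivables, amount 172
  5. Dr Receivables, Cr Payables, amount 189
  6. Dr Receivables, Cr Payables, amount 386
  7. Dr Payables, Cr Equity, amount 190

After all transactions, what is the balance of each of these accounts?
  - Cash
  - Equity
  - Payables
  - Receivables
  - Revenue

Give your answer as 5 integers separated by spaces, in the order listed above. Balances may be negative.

Answer: 242 -661 -196 443 172

Derivation:
After txn 1 (Dr Payables, Cr Receivables, amount 189): Payables=189 Receivables=-189
After txn 2 (Dr Receivables, Cr Equity, amount 471): Equity=-471 Payables=189 Receivables=282
After txn 3 (Dr Cash, Cr Receivables, amount 242): Cash=242 Equity=-471 Payables=189 Receivables=40
After txn 4 (Dr Revenue, Cr Receivables, amount 172): Cash=242 Equity=-471 Payables=189 Receivables=-132 Revenue=172
After txn 5 (Dr Receivables, Cr Payables, amount 189): Cash=242 Equity=-471 Payables=0 Receivables=57 Revenue=172
After txn 6 (Dr Receivables, Cr Payables, amount 386): Cash=242 Equity=-471 Payables=-386 Receivables=443 Revenue=172
After txn 7 (Dr Payables, Cr Equity, amount 190): Cash=242 Equity=-661 Payables=-196 Receivables=443 Revenue=172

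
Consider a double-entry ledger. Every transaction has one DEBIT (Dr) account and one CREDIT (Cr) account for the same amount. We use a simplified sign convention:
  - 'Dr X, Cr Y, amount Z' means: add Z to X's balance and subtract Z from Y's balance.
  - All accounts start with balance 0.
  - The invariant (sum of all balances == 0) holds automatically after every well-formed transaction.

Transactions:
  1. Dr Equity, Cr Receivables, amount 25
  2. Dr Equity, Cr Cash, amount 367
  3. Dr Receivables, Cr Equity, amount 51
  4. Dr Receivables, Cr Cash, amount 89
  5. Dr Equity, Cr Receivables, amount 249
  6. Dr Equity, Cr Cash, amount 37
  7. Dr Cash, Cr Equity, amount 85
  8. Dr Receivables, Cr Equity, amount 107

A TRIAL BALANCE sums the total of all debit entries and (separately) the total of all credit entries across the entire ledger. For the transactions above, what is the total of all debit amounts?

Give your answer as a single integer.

Answer: 1010

Derivation:
Txn 1: debit+=25
Txn 2: debit+=367
Txn 3: debit+=51
Txn 4: debit+=89
Txn 5: debit+=249
Txn 6: debit+=37
Txn 7: debit+=85
Txn 8: debit+=107
Total debits = 1010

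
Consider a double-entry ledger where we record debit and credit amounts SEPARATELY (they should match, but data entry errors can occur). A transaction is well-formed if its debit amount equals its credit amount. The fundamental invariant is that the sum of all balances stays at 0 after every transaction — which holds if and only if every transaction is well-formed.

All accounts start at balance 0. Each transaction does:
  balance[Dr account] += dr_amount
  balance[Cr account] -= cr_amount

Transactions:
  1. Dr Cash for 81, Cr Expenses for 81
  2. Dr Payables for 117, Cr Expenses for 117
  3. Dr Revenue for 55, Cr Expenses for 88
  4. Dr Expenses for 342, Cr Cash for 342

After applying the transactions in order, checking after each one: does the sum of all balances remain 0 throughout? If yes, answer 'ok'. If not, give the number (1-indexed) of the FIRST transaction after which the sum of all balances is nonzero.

After txn 1: dr=81 cr=81 sum_balances=0
After txn 2: dr=117 cr=117 sum_balances=0
After txn 3: dr=55 cr=88 sum_balances=-33
After txn 4: dr=342 cr=342 sum_balances=-33

Answer: 3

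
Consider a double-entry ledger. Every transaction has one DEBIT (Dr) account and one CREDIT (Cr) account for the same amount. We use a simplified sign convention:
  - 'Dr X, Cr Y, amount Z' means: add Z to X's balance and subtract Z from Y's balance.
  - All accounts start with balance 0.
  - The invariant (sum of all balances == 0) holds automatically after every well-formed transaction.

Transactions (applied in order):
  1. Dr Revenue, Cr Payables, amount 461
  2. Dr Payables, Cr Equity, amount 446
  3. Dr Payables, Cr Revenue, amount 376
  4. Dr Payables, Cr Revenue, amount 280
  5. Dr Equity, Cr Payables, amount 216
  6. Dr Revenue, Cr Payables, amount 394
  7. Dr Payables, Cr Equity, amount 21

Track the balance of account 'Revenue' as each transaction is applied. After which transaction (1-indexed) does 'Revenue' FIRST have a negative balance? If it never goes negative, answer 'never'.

After txn 1: Revenue=461
After txn 2: Revenue=461
After txn 3: Revenue=85
After txn 4: Revenue=-195

Answer: 4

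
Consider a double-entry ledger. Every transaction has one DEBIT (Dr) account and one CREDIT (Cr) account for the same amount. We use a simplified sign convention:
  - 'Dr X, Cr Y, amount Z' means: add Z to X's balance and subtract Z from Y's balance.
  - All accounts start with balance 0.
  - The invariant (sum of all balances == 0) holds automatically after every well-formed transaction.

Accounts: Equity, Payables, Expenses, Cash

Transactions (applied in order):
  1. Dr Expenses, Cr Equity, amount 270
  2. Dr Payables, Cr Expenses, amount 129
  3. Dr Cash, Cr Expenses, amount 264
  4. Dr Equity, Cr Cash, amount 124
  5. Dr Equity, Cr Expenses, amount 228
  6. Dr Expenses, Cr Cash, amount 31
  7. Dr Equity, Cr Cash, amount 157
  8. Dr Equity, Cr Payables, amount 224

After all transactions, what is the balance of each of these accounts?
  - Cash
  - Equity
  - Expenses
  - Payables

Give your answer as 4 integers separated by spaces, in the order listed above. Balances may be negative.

Answer: -48 463 -320 -95

Derivation:
After txn 1 (Dr Expenses, Cr Equity, amount 270): Equity=-270 Expenses=270
After txn 2 (Dr Payables, Cr Expenses, amount 129): Equity=-270 Expenses=141 Payables=129
After txn 3 (Dr Cash, Cr Expenses, amount 264): Cash=264 Equity=-270 Expenses=-123 Payables=129
After txn 4 (Dr Equity, Cr Cash, amount 124): Cash=140 Equity=-146 Expenses=-123 Payables=129
After txn 5 (Dr Equity, Cr Expenses, amount 228): Cash=140 Equity=82 Expenses=-351 Payables=129
After txn 6 (Dr Expenses, Cr Cash, amount 31): Cash=109 Equity=82 Expenses=-320 Payables=129
After txn 7 (Dr Equity, Cr Cash, amount 157): Cash=-48 Equity=239 Expenses=-320 Payables=129
After txn 8 (Dr Equity, Cr Payables, amount 224): Cash=-48 Equity=463 Expenses=-320 Payables=-95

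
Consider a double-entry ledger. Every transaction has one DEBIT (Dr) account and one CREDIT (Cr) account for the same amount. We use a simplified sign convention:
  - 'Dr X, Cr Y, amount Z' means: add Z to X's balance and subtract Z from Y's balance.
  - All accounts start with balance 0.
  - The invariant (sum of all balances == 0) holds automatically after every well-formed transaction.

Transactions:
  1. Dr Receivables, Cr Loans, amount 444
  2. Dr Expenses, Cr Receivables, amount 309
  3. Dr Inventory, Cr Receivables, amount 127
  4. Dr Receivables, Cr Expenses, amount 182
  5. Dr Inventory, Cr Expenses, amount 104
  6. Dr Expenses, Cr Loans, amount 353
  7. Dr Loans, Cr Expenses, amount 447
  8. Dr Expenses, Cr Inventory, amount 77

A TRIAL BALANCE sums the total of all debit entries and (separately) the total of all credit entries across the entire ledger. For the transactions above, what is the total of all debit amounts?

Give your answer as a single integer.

Txn 1: debit+=444
Txn 2: debit+=309
Txn 3: debit+=127
Txn 4: debit+=182
Txn 5: debit+=104
Txn 6: debit+=353
Txn 7: debit+=447
Txn 8: debit+=77
Total debits = 2043

Answer: 2043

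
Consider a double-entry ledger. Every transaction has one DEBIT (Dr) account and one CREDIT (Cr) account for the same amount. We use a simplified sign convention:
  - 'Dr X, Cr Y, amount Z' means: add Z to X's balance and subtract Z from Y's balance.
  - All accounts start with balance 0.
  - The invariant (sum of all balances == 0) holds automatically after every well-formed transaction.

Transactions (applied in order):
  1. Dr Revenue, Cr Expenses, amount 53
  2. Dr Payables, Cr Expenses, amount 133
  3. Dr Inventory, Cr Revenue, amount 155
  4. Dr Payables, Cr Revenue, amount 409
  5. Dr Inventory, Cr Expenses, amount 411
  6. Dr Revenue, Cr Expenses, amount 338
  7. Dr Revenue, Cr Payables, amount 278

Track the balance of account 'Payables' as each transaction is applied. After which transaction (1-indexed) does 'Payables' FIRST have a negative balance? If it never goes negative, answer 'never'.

Answer: never

Derivation:
After txn 1: Payables=0
After txn 2: Payables=133
After txn 3: Payables=133
After txn 4: Payables=542
After txn 5: Payables=542
After txn 6: Payables=542
After txn 7: Payables=264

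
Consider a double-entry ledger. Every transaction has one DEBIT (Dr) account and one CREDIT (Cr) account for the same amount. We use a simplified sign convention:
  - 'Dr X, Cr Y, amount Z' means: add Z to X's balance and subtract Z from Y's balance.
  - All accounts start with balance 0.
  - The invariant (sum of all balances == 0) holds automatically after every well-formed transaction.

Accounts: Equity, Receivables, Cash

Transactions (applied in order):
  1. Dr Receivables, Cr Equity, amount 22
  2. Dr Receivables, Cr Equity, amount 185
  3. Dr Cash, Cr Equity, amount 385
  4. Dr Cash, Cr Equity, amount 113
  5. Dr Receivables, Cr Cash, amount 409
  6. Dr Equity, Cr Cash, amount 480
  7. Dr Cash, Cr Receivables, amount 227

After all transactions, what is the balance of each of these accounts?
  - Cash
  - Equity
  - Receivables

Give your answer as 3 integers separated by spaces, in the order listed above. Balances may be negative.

Answer: -164 -225 389

Derivation:
After txn 1 (Dr Receivables, Cr Equity, amount 22): Equity=-22 Receivables=22
After txn 2 (Dr Receivables, Cr Equity, amount 185): Equity=-207 Receivables=207
After txn 3 (Dr Cash, Cr Equity, amount 385): Cash=385 Equity=-592 Receivables=207
After txn 4 (Dr Cash, Cr Equity, amount 113): Cash=498 Equity=-705 Receivables=207
After txn 5 (Dr Receivables, Cr Cash, amount 409): Cash=89 Equity=-705 Receivables=616
After txn 6 (Dr Equity, Cr Cash, amount 480): Cash=-391 Equity=-225 Receivables=616
After txn 7 (Dr Cash, Cr Receivables, amount 227): Cash=-164 Equity=-225 Receivables=389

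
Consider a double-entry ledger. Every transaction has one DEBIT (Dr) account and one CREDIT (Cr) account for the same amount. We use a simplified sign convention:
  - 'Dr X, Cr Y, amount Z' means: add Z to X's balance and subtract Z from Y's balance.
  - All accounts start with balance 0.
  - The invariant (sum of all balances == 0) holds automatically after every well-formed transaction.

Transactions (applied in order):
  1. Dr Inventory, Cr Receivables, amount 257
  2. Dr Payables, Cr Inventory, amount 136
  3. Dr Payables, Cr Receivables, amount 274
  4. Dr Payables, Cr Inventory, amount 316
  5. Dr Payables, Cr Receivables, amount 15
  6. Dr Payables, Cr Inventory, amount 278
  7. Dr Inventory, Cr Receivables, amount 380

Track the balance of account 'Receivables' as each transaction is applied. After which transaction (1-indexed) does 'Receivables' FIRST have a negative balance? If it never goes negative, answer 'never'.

After txn 1: Receivables=-257

Answer: 1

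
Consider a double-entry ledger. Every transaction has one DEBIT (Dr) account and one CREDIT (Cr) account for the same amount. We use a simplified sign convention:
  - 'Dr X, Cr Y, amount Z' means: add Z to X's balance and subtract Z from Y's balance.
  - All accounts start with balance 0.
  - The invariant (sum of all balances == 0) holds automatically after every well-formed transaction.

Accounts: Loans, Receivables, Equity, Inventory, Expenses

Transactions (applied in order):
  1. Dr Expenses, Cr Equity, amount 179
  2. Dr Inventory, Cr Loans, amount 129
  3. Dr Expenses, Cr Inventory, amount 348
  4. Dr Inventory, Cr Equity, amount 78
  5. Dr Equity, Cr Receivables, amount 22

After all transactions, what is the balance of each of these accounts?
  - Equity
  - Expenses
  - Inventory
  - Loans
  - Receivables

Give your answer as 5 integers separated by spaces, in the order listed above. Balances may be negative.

After txn 1 (Dr Expenses, Cr Equity, amount 179): Equity=-179 Expenses=179
After txn 2 (Dr Inventory, Cr Loans, amount 129): Equity=-179 Expenses=179 Inventory=129 Loans=-129
After txn 3 (Dr Expenses, Cr Inventory, amount 348): Equity=-179 Expenses=527 Inventory=-219 Loans=-129
After txn 4 (Dr Inventory, Cr Equity, amount 78): Equity=-257 Expenses=527 Inventory=-141 Loans=-129
After txn 5 (Dr Equity, Cr Receivables, amount 22): Equity=-235 Expenses=527 Inventory=-141 Loans=-129 Receivables=-22

Answer: -235 527 -141 -129 -22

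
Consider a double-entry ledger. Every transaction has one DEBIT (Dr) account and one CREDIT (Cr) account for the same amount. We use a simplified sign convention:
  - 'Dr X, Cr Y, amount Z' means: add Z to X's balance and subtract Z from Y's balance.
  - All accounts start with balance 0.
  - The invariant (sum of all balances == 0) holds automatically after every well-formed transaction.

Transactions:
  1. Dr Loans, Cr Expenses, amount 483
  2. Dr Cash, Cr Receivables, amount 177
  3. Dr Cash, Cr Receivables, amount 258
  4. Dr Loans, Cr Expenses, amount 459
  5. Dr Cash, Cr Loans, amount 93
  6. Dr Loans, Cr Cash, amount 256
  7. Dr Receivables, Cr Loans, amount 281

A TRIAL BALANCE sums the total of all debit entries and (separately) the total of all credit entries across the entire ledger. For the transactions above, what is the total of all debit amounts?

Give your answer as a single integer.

Txn 1: debit+=483
Txn 2: debit+=177
Txn 3: debit+=258
Txn 4: debit+=459
Txn 5: debit+=93
Txn 6: debit+=256
Txn 7: debit+=281
Total debits = 2007

Answer: 2007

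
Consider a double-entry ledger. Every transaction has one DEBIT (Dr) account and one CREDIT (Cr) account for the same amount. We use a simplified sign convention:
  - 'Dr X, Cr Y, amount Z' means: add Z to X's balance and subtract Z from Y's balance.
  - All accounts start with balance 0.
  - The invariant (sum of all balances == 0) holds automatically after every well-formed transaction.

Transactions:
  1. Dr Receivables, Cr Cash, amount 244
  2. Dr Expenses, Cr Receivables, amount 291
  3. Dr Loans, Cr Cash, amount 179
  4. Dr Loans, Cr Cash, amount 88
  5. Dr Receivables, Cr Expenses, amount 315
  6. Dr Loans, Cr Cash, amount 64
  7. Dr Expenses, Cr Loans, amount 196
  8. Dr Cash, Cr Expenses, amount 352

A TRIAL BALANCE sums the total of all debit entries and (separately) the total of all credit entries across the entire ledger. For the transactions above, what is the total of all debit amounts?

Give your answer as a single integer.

Txn 1: debit+=244
Txn 2: debit+=291
Txn 3: debit+=179
Txn 4: debit+=88
Txn 5: debit+=315
Txn 6: debit+=64
Txn 7: debit+=196
Txn 8: debit+=352
Total debits = 1729

Answer: 1729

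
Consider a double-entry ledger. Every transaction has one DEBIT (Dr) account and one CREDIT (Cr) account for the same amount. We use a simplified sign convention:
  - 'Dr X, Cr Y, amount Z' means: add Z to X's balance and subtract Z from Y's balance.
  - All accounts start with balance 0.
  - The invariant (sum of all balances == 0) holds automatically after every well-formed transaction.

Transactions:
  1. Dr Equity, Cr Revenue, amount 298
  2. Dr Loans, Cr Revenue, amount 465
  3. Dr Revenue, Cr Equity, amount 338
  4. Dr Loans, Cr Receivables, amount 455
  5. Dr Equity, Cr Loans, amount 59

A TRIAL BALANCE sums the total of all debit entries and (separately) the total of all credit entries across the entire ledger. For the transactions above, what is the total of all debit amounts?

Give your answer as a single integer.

Answer: 1615

Derivation:
Txn 1: debit+=298
Txn 2: debit+=465
Txn 3: debit+=338
Txn 4: debit+=455
Txn 5: debit+=59
Total debits = 1615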